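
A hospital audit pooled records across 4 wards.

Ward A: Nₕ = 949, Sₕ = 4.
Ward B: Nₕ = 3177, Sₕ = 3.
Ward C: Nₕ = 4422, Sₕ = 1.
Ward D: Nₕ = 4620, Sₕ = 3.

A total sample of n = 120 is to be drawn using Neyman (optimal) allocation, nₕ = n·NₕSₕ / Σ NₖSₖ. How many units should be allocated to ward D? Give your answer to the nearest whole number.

53

Σ NₕSₕ = 949·4 + 3177·3 + 4422·1 + 4620·3 = 31609.
Share for D: 13860/31609 = 0.43848.
n_D = 120 × 0.43848 = 52.618... → 53.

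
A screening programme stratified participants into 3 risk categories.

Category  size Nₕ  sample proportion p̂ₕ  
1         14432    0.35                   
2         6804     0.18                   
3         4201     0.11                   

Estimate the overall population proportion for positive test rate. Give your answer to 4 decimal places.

Wₕ = Nₕ/N with N = 25437: 0.5674, 0.2675, 0.1652.
p̂_st = 0.5674·0.35 + 0.2675·0.18 + 0.1652·0.11 ≈ 0.264891... → 0.2649.

0.2649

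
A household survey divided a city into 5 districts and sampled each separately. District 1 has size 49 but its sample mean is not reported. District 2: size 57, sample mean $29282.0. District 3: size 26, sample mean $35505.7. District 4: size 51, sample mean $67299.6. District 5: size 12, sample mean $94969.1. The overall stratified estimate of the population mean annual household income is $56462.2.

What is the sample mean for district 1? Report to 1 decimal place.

Σ Nₕx̄ₕ = N·μ, so 49·x̄_1 = 195·56462.2 − (57·29282.0 + 26·35505.7 + 51·67299.6 + 12·94969.1).
= 11010129 − 7164131 = 3845998.
x̄_1 = 3845998 / 49 = 78489.755... → 78489.8.

78489.8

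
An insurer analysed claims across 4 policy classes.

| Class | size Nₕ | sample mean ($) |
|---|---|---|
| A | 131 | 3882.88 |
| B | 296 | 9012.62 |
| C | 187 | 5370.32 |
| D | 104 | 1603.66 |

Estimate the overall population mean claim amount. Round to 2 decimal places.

6054.91

N = 718; weights Wₕ = Nₕ/N = (0.1825, 0.4123, 0.2604, 0.1448).
x̄_st = Σ Wₕ·x̄ₕ = 0.1825·3882.88 + 0.4123·9012.62 + 0.2604·5370.32 + 0.1448·1603.66 ≈ 6054.9071...
→ 6054.91.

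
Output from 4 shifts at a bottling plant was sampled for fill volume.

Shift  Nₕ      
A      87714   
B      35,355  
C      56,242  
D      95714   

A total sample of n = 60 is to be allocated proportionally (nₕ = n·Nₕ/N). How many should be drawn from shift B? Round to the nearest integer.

Share of shift B = 35355/275025 = 0.12855.
Allocate 60 × 0.12855 = 7.713... → 8.

8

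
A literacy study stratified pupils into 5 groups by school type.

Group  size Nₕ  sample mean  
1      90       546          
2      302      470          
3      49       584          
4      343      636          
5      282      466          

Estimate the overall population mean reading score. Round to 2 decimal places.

534.01

N = 1066; weights Wₕ = Nₕ/N = (0.0844, 0.2833, 0.0460, 0.3218, 0.2645).
x̄_st = Σ Wₕ·x̄ₕ = 0.0844·546 + 0.2833·470 + 0.0460·584 + 0.3218·636 + 0.2645·466 ≈ 534.0113...
→ 534.01.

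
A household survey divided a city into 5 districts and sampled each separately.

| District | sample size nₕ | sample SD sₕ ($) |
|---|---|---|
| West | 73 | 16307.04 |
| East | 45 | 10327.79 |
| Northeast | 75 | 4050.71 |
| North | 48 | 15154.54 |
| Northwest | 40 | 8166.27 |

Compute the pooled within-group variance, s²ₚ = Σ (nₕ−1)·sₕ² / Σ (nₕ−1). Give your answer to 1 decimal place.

West: (73−1)·16307.04² = 72·265919553.5616 = 19146207856.4352
East: (45−1)·10327.79² = 44·106663246.2841 = 4693182836.5004
Northeast: (75−1)·4050.71² = 74·16408251.5041 = 1214210611.3034
North: (48−1)·15154.54² = 47·229660082.6116 = 10794023882.7452
Northwest: (40−1)·8166.27² = 39·66687965.7129 = 2600830662.8031
Numerator = 38448455849.7873; denominator = Σ(nₕ−1) = 276.
s²ₚ = 38448455849.7873/276 = 139305999.456... → 139305999.5.

139305999.5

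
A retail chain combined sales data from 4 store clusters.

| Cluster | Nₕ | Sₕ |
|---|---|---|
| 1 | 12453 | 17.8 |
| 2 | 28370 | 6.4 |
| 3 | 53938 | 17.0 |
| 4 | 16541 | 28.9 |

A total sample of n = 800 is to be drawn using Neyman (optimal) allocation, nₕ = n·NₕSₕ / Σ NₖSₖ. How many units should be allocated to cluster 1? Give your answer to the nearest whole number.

99

Σ NₕSₕ = 12453·17.8 + 28370·6.4 + 53938·17.0 + 16541·28.9 = 1798212.3.
Share for 1: 221663.4/1798212.3 = 0.12327.
n_1 = 800 × 0.12327 = 98.615... → 99.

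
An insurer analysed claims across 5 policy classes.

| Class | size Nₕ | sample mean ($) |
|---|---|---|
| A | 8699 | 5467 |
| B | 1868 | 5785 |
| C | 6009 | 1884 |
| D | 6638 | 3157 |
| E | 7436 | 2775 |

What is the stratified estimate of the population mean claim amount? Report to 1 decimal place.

x̄_st = (Σ Nₕx̄ₕ) / (Σ Nₕ) = (8699·5467 + 1868·5785 + 6009·1884 + 6638·3157 + 7436·2775) / 30650
= 111275835 / 30650 = 3630.533... → 3630.5.

3630.5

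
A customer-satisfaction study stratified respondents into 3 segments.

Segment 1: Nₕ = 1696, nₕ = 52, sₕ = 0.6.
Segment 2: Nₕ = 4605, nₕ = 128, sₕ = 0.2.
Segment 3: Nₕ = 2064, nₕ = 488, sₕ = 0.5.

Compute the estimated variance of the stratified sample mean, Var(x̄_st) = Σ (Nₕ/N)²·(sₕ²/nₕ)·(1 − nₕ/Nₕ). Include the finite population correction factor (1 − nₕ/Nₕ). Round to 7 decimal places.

0.0003918

N = 8365. Term for each stratum: Wₕ²sₕ²/nₕ·(1−nₕ/Nₕ).
Var(x̄_st) = 0.0002758639 + 0.0000920735 + 0.0000238152 = 0.0003917527 → 0.0003918.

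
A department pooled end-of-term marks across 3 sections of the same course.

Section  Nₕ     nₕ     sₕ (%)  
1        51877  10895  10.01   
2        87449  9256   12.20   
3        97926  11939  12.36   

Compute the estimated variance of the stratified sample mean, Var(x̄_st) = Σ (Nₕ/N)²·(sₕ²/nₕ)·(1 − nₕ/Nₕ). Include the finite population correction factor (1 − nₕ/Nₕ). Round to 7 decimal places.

0.0042150

N = 237252; Wₕ = Nₕ/N.
section 1: (51877/237252)²·10.01²/10895·(1 − 10895/51877) = 0.0003473675
section 2: (87449/237252)²·12.20²/9256·(1 − 9256/87449) = 0.0019534364
section 3: (97926/237252)²·12.36²/11939·(1 − 11939/97926) = 0.0019141679
Sum = 0.0042149718 → 0.0042150.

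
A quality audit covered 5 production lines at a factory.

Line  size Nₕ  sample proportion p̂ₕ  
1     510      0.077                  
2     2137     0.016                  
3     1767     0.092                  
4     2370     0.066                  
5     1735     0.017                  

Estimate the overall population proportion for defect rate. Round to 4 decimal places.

0.0495

N = 510 + 2137 + 1767 + 2370 + 1735 = 8519.
Overall proportion = Σ (Nₕ/N)·p̂ₕ.
Σ Nₕp̂ₕ = 39.27 + 34.192 + 162.564 + 156.42 + 29.495 = 421.941.
421.941 / 8519 = 0.049529... → 0.0495.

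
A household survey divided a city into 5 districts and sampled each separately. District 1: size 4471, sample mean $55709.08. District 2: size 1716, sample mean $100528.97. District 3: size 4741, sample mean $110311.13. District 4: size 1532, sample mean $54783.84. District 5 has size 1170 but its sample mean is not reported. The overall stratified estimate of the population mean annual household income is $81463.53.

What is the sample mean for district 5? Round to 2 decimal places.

69958.11

Σ Nₕx̄ₕ = N·μ, so 1170·x̄_5 = 13630·81463.53 − (4471·55709.08 + 1716·100528.97 + 4741·110311.13 + 1532·54783.84).
= 1110347913.9 − 1028496919.41 = 81850994.49.
x̄_5 = 81850994.49 / 1170 = 69958.1149... → 69958.11.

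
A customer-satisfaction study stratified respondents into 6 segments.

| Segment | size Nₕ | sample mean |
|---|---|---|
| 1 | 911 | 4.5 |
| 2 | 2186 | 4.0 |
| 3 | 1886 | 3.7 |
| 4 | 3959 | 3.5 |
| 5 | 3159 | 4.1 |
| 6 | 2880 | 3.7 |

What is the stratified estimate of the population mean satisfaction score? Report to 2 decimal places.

N = 911 + 2186 + 1886 + 3959 + 3159 + 2880 = 14981.
Weight each subgroup mean by Nₕ/N and sum.
Σ Nₕx̄ₕ = 911·4.5 + 2186·4.0 + 1886·3.7 + 3959·3.5 + 3159·4.1 + 2880·3.7 = 4099.5 + 8744 + 6978.2 + 13856.5 + 12951.9 + 10656 = 57286.1.
Divide by N: 57286.1 / 14981 = 3.8239... → 3.82.

3.82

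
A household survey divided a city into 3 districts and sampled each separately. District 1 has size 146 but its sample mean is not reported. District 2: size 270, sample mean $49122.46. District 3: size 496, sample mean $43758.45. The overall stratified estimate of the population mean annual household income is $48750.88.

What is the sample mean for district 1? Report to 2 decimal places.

65024.30

N = 146 + 270 + 496 = 912.
Overall total = μ·N = 48750.88·912 = 44460802.56.
Subtract the known strata: 270·49122.46 + 496·43758.45 = 34967255.4.
Remaining total for district 1: 44460802.56 − 34967255.4 = 9493547.16.
Divide by its size: 9493547.16 / 146 = 65024.2956... → 65024.30.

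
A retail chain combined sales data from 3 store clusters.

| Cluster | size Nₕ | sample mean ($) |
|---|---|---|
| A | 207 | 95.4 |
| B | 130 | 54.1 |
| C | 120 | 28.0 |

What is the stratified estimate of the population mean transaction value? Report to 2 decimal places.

x̄_st = (Σ Nₕx̄ₕ) / (Σ Nₕ) = (207·95.4 + 130·54.1 + 120·28.0) / 457
= 30140.8 / 457 = 65.9536... → 65.95.

65.95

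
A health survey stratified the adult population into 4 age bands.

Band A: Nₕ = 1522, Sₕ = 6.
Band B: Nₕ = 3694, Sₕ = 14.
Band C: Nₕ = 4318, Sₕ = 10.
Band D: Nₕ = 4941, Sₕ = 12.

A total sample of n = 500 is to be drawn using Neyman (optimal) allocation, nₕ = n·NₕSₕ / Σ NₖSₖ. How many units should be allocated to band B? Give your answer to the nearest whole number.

158

Σ NₕSₕ = 1522·6 + 3694·14 + 4318·10 + 4941·12 = 163320.
Share for B: 51716/163320 = 0.31665.
n_B = 500 × 0.31665 = 158.327... → 158.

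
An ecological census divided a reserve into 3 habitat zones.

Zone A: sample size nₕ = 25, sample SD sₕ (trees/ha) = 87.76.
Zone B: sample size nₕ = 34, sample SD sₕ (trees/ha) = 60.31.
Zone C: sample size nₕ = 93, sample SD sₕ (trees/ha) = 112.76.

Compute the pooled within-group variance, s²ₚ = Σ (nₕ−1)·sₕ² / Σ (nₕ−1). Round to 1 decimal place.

9896.9

A: (25−1)·87.76² = 24·7701.8176 = 184843.6224
B: (34−1)·60.31² = 33·3637.2961 = 120030.7713
C: (93−1)·112.76² = 92·12714.8176 = 1169763.2192
Numerator = 1474637.6129; denominator = Σ(nₕ−1) = 149.
s²ₚ = 1474637.6129/149 = 9896.897... → 9896.9.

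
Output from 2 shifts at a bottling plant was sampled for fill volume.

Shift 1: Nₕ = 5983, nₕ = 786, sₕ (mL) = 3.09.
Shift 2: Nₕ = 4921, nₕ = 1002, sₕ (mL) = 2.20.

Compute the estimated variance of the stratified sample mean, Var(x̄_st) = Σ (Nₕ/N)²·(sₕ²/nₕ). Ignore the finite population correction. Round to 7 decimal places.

N = 10904. Term for each stratum: Wₕ²sₕ²/nₕ.
Var(x̄_st) = 0.0036573012 + 0.0009838133 = 0.0046411145 → 0.0046411.

0.0046411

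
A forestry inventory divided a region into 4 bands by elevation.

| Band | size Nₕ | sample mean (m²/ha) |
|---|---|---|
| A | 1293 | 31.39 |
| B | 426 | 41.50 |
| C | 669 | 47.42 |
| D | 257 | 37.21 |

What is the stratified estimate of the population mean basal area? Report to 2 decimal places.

37.64

N = 2645; weights Wₕ = Nₕ/N = (0.4888, 0.1611, 0.2529, 0.0972).
x̄_st = Σ Wₕ·x̄ₕ = 0.4888·31.39 + 0.1611·41.50 + 0.2529·47.42 + 0.0972·37.21 ≈ 37.6383...
→ 37.64.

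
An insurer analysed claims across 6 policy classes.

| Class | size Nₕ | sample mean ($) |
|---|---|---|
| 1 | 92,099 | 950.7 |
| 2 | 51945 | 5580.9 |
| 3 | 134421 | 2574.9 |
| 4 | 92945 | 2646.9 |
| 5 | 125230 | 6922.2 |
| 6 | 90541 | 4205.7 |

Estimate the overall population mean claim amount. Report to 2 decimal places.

3776.09

N = 92099 + 51945 + 134421 + 92945 + 125230 + 90541 = 587181.
Overall mean = Σ (Nₕ/N)·x̄ₕ — weight by population share, not a simple average.
Σ Nₕx̄ₕ = 92099·950.7 + 51945·5580.9 + 134421·2574.9 + 92945·2646.9 + 125230·6922.2 + 90541·4205.7 = 87558519.3 + 289899850.5 + 346120632.9 + 246016120.5 + 866867106 + 380788283.7 = 2217250512.9.
Divide by N: 2217250512.9 / 587181 = 3776.0938... → 3776.09.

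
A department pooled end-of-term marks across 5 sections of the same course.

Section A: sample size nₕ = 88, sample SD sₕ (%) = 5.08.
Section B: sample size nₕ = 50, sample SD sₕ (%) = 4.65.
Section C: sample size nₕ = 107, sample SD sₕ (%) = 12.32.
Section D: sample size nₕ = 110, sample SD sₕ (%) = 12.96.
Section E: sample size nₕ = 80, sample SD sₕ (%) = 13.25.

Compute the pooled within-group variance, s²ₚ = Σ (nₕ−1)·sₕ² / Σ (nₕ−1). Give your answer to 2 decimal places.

A: (88−1)·5.08² = 87·25.8064 = 2245.1568
B: (50−1)·4.65² = 49·21.6225 = 1059.5025
C: (107−1)·12.32² = 106·151.7824 = 16088.9344
D: (110−1)·12.96² = 109·167.9616 = 18307.8144
E: (80−1)·13.25² = 79·175.5625 = 13869.4375
Numerator = 51570.8456; denominator = Σ(nₕ−1) = 430.
s²ₚ = 51570.8456/430 = 119.9322... → 119.93.

119.93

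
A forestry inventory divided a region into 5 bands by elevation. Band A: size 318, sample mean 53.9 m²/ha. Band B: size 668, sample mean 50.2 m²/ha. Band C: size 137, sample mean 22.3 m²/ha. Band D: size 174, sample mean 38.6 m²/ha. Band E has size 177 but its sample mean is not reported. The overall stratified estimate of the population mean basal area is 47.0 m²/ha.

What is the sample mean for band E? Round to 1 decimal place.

Σ Nₕx̄ₕ = N·μ, so 177·x̄_E = 1474·47.0 − (318·53.9 + 668·50.2 + 137·22.3 + 174·38.6).
= 69278 − 60445.3 = 8832.7.
x̄_E = 8832.7 / 177 = 49.902... → 49.9.

49.9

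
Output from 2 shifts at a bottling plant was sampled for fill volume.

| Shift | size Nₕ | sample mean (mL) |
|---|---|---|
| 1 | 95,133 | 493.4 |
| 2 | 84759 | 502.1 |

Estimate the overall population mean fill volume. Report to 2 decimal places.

N = 95133 + 84759 = 179892.
The stratified mean weights each stratum mean by its population share Nₕ/N.
Σ Nₕx̄ₕ = 95133·493.4 + 84759·502.1 = 46938622.2 + 42557493.9 = 89496116.1.
Divide by N: 89496116.1 / 179892 = 497.4991... → 497.50.

497.50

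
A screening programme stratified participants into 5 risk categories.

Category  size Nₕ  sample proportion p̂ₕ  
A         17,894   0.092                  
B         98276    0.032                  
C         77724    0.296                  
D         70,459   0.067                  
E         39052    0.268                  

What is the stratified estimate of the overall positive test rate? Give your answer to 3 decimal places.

0.142

N = 17894 + 98276 + 77724 + 70459 + 39052 = 303405.
Overall proportion = Σ (Nₕ/N)·p̂ₕ.
Σ Nₕp̂ₕ = 1646.248 + 3144.832 + 23006.304 + 4720.753 + 10465.936 = 42984.073.
42984.073 / 303405 = 0.14167... → 0.142.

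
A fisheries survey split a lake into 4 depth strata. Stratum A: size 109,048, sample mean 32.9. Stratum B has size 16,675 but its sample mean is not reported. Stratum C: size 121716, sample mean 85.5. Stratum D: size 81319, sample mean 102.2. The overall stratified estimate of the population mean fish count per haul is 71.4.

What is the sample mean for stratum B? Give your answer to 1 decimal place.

70.1

N = 109048 + 16675 + 121716 + 81319 = 328758.
Overall total = μ·N = 71.4·328758 = 23473321.2.
Subtract the known strata: 109048·32.9 + 121716·85.5 + 81319·102.2 = 22305199.
Remaining total for stratum B: 23473321.2 − 22305199 = 1168122.2.
Divide by its size: 1168122.2 / 16675 = 70.052... → 70.1.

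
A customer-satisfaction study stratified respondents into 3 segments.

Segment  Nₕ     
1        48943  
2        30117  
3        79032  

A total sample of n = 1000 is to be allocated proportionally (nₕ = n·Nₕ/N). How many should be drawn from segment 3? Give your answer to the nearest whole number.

Share of segment 3 = 79032/158092 = 0.49991.
Allocate 1000 × 0.49991 = 499.911... → 500.

500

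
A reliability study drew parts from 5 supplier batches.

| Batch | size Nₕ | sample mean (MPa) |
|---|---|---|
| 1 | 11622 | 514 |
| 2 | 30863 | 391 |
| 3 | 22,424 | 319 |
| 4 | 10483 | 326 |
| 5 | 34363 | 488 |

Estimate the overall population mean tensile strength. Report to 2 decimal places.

N = 11622 + 30863 + 22424 + 10483 + 34363 = 109755.
Weight each subgroup mean by Nₕ/N and sum.
Σ Nₕx̄ₕ = 11622·514 + 30863·391 + 22424·319 + 10483·326 + 34363·488 = 5973708 + 12067433 + 7153256 + 3417458 + 16769144 = 45380999.
Divide by N: 45380999 / 109755 = 413.4755... → 413.48.

413.48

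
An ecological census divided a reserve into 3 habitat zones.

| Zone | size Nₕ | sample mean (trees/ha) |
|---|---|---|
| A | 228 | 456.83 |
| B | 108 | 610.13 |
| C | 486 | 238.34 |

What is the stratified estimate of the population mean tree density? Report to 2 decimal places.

N = 228 + 108 + 486 = 822.
The stratified mean weights each stratum mean by its population share Nₕ/N.
Σ Nₕx̄ₕ = 228·456.83 + 108·610.13 + 486·238.34 = 104157.24 + 65894.04 + 115833.24 = 285884.52.
Divide by N: 285884.52 / 822 = 347.7914... → 347.79.

347.79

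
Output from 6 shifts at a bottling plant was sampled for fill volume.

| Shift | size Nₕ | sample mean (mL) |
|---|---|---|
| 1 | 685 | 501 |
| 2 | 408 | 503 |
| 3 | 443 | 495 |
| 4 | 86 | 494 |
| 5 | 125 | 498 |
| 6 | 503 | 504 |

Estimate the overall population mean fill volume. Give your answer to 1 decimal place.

500.4

N = 2250; weights Wₕ = Nₕ/N = (0.3044, 0.1813, 0.1969, 0.0382, 0.0556, 0.2236).
x̄_st = Σ Wₕ·x̄ₕ = 0.3044·501 + 0.1813·503 + 0.1969·495 + 0.0382·494 + 0.0556·498 + 0.2236·504 ≈ 500.418...
→ 500.4.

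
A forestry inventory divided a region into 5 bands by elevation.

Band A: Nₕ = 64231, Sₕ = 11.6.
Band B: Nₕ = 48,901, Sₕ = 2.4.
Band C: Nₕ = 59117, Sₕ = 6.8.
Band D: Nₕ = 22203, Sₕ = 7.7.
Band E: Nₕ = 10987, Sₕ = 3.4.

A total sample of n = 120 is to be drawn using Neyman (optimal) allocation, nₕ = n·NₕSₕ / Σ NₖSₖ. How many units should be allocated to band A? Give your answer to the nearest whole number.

61

Σ NₕSₕ = 64231·11.6 + 48901·2.4 + 59117·6.8 + 22203·7.7 + 10987·3.4 = 1472756.5.
Share for A: 745079.6/1472756.5 = 0.50591.
n_A = 120 × 0.50591 = 60.709... → 61.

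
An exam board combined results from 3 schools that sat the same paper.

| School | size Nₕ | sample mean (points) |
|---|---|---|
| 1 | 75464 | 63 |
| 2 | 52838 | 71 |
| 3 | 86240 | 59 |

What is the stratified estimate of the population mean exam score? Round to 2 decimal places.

x̄_st = (Σ Nₕx̄ₕ) / (Σ Nₕ) = (75464·63 + 52838·71 + 86240·59) / 214542
= 13593890 / 214542 = 63.3624... → 63.36.

63.36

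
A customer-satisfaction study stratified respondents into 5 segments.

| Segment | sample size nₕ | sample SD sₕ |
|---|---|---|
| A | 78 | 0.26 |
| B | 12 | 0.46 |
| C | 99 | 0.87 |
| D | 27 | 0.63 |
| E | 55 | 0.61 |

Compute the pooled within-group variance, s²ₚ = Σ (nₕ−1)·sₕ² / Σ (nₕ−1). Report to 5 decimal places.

Degrees of freedom: 77 + 11 + 98 + 26 + 54 = 266.
Σ(nₕ−1)sₕ² = 77·0.0676 + 11·0.2116 + 98·0.7569 + 26·0.3969 + 54·0.3721 = 112.1218.
s²ₚ = 112.1218 / 266 = 0.4215105... → 0.42151.

0.42151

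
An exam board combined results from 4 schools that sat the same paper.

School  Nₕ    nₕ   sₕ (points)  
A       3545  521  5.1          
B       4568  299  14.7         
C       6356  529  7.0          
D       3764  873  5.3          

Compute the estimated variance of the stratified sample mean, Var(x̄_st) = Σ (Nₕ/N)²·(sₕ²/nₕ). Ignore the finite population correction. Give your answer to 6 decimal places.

N = 18233. Term for each stratum: Wₕ²sₕ²/nₕ.
Var(x̄_st) = 0.001887204 + 0.045362753 + 0.011256203 + 0.001371262 = 0.059877423 → 0.059877.

0.059877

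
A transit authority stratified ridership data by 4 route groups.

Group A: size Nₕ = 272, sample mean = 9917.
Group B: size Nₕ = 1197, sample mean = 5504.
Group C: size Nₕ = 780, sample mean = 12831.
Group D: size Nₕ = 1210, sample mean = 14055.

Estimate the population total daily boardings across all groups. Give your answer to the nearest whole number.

Estimate total by summing Nₕ·x̄ₕ over strata.
272·9917 + 1197·5504 + 780·12831 + 1210·14055 = 2697424 + 6588288 + 10008180 + 17006550 = 36300442.

36300442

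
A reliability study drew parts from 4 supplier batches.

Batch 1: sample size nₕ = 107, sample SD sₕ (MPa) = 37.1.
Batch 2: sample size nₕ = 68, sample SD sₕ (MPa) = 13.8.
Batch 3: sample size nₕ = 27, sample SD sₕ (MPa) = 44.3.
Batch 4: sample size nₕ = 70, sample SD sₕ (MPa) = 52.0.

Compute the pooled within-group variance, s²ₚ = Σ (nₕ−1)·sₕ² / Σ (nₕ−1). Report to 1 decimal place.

1478.6

1: (107−1)·37.1² = 106·1376.41 = 145899.46
2: (68−1)·13.8² = 67·190.44 = 12759.48
3: (27−1)·44.3² = 26·1962.49 = 51024.74
4: (70−1)·52.0² = 69·2704 = 186576
Numerator = 396259.68; denominator = Σ(nₕ−1) = 268.
s²ₚ = 396259.68/268 = 1478.581... → 1478.6.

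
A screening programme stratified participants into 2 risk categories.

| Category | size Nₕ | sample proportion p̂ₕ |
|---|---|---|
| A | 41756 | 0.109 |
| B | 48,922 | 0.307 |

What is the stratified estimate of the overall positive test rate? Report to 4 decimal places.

0.2158

N = 41756 + 48922 = 90678.
Overall proportion = Σ (Nₕ/N)·p̂ₕ.
Σ Nₕp̂ₕ = 4551.404 + 15019.054 = 19570.458.
19570.458 / 90678 = 0.215824... → 0.2158.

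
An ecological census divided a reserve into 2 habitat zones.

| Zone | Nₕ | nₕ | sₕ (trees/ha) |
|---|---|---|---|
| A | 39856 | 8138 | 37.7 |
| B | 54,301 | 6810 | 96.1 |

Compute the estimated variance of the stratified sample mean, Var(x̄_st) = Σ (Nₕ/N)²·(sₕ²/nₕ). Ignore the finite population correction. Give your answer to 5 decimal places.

0.48233

N = 94157; Wₕ = Nₕ/N.
zone A: (39856/94157)²·37.7²/8138 = 0.03129300
zone B: (54301/94157)²·96.1²/6810 = 0.45103484
Sum = 0.48232784 → 0.48233.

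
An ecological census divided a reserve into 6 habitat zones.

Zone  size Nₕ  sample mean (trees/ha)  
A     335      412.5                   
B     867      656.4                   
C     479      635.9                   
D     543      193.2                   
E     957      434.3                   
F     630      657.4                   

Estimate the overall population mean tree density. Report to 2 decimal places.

510.78

N = 335 + 867 + 479 + 543 + 957 + 630 = 3811.
The stratified mean weights each stratum mean by its population share Nₕ/N.
Σ Nₕx̄ₕ = 335·412.5 + 867·656.4 + 479·635.9 + 543·193.2 + 957·434.3 + 630·657.4 = 138187.5 + 569098.8 + 304596.1 + 104907.6 + 415625.1 + 414162 = 1946577.1.
Divide by N: 1946577.1 / 3811 = 510.7786... → 510.78.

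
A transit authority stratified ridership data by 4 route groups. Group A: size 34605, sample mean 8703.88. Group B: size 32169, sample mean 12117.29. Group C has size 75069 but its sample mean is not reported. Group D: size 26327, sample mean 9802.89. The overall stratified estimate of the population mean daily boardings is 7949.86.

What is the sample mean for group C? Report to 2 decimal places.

N = 34605 + 32169 + 75069 + 26327 = 168170.
Overall total = μ·N = 7949.86·168170 = 1336927956.2.
Subtract the known strata: 34605·8703.88 + 32169·12117.29 + 26327·9802.89 = 949079554.44.
Remaining total for group C: 1336927956.2 − 949079554.44 = 387848401.76.
Divide by its size: 387848401.76 / 75069 = 5166.5588... → 5166.56.

5166.56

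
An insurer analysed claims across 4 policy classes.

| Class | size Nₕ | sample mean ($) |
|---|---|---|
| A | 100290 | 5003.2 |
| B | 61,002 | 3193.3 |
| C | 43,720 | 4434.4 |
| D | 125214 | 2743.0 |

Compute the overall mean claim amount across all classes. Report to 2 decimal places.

3736.54

N = 330226; weights Wₕ = Nₕ/N = (0.3037, 0.1847, 0.1324, 0.3792).
x̄_st = Σ Wₕ·x̄ₕ = 0.3037·5003.2 + 0.1847·3193.3 + 0.1324·4434.4 + 0.3792·2743.0 ≈ 3736.5398...
→ 3736.54.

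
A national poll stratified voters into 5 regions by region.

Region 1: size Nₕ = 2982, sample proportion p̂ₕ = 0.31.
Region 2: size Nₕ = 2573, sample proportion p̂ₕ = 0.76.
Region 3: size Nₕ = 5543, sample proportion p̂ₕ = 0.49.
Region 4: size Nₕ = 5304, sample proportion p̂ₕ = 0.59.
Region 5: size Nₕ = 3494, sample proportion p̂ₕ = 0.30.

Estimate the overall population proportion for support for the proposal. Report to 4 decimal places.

N = 2982 + 2573 + 5543 + 5304 + 3494 = 19896.
Overall proportion = Σ (Nₕ/N)·p̂ₕ.
Σ Nₕp̂ₕ = 924.42 + 1955.48 + 2716.07 + 3129.36 + 1048.2 = 9773.53.
9773.53 / 19896 = 0.491231... → 0.4912.

0.4912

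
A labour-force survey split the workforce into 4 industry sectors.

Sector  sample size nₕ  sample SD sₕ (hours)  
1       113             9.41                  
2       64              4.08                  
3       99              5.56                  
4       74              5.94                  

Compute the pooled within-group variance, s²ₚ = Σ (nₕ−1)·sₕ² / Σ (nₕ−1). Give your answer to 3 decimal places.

47.894

1: (113−1)·9.41² = 112·88.5481 = 9917.3872
2: (64−1)·4.08² = 63·16.6464 = 1048.7232
3: (99−1)·5.56² = 98·30.9136 = 3029.5328
4: (74−1)·5.94² = 73·35.2836 = 2575.7028
Numerator = 16571.346; denominator = Σ(nₕ−1) = 346.
s²ₚ = 16571.346/346 = 47.89406... → 47.894.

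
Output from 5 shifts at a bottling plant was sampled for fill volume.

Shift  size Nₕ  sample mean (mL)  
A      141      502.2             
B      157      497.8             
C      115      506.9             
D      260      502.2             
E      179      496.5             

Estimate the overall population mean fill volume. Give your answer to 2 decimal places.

N = 141 + 157 + 115 + 260 + 179 = 852.
Overall mean = Σ (Nₕ/N)·x̄ₕ — weight by population share, not a simple average.
Σ Nₕx̄ₕ = 141·502.2 + 157·497.8 + 115·506.9 + 260·502.2 + 179·496.5 = 70810.2 + 78154.6 + 58293.5 + 130572 + 88873.5 = 426703.8.
Divide by N: 426703.8 / 852 = 500.8261... → 500.83.

500.83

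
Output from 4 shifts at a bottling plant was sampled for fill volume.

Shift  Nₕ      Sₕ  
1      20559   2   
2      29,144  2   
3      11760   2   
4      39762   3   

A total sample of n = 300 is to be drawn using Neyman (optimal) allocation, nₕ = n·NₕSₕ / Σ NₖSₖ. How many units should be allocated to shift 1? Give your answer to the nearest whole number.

51

Σ NₕSₕ = 20559·2 + 29144·2 + 11760·2 + 39762·3 = 242212.
Share for 1: 41118/242212 = 0.16976.
n_1 = 300 × 0.16976 = 50.928... → 51.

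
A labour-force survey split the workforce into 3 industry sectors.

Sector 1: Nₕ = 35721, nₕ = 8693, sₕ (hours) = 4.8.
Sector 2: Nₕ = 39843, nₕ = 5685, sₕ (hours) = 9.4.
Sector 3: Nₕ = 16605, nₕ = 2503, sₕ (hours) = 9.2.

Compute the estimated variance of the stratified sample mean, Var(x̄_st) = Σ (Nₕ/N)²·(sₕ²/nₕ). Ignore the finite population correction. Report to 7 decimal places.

0.0044001

N = 92169; Wₕ = Nₕ/N.
sector 1: (35721/92169)²·4.8²/8693 = 0.0003980982
sector 2: (39843/92169)²·9.4²/5685 = 0.0029044209
sector 3: (16605/92169)²·9.2²/2503 = 0.0010975462
Sum = 0.0044000653 → 0.0044001.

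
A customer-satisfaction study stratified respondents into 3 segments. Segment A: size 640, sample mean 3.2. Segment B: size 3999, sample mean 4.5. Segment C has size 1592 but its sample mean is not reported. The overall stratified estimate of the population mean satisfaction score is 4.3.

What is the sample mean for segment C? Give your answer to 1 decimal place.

4.2

N = 640 + 3999 + 1592 = 6231.
Overall total = μ·N = 4.3·6231 = 26793.3.
Subtract the known strata: 640·3.2 + 3999·4.5 = 20043.5.
Remaining total for segment C: 26793.3 − 20043.5 = 6749.8.
Divide by its size: 6749.8 / 1592 = 4.240... → 4.2.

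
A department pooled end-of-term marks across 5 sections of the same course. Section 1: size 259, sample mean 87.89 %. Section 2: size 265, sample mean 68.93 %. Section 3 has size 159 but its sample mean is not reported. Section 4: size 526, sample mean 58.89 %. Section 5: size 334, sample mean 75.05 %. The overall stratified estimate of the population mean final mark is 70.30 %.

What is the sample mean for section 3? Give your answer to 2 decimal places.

71.70

N = 259 + 265 + 159 + 526 + 334 = 1543.
Overall total = μ·N = 70.30·1543 = 108472.9.
Subtract the known strata: 259·87.89 + 265·68.93 + 526·58.89 + 334·75.05 = 97072.8.
Remaining total for section 3: 108472.9 − 97072.8 = 11400.1.
Divide by its size: 11400.1 / 159 = 71.6987... → 71.70.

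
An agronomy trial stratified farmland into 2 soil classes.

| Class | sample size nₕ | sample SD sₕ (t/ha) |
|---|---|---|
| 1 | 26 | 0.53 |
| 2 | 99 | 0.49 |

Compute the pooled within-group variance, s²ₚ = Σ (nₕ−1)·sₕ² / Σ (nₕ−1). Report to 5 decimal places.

0.24839

Degrees of freedom: 25 + 98 = 123.
Σ(nₕ−1)sₕ² = 25·0.2809 + 98·0.2401 = 30.5523.
s²ₚ = 30.5523 / 123 = 0.2483927... → 0.24839.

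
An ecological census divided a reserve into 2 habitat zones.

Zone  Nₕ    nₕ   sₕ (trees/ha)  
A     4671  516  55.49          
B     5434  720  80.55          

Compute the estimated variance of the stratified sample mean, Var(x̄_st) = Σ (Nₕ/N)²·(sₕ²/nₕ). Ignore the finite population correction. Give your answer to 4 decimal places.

N = 10105. Term for each stratum: Wₕ²sₕ²/nₕ.
Var(x̄_st) = 1.2750489 + 2.6059449 = 3.8809938 → 3.8810.

3.8810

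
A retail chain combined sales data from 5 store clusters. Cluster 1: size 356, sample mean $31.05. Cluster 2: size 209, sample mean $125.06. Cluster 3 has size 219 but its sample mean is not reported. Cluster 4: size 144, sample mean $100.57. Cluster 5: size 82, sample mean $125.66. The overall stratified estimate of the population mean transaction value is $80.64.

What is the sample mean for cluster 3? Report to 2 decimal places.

Σ Nₕx̄ₕ = N·μ, so 219·x̄_3 = 1010·80.64 − (356·31.05 + 209·125.06 + 144·100.57 + 82·125.66).
= 81446.4 − 61977.54 = 19468.86.
x̄_3 = 19468.86 / 219 = 88.8989... → 88.90.

88.90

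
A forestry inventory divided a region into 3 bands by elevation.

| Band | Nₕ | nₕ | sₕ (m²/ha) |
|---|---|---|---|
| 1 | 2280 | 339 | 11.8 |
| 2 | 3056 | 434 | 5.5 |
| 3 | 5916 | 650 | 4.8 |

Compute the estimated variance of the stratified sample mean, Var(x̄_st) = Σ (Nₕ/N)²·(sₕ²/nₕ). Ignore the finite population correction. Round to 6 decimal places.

0.031805

N = 11252; Wₕ = Nₕ/N.
band 1: (2280/11252)²·11.8²/339 = 0.016864542
band 2: (3056/11252)²·5.5²/434 = 0.005141418
band 3: (5916/11252)²·4.8²/650 = 0.009798645
Sum = 0.031804605 → 0.031805.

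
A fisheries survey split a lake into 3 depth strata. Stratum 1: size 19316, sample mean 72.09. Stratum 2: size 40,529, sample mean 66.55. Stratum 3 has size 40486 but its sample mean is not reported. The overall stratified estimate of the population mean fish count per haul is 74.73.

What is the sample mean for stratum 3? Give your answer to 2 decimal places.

84.18

N = 19316 + 40529 + 40486 = 100331.
Overall total = μ·N = 74.73·100331 = 7497735.63.
Subtract the known strata: 19316·72.09 + 40529·66.55 = 4089695.39.
Remaining total for stratum 3: 7497735.63 − 4089695.39 = 3408040.24.
Divide by its size: 3408040.24 / 40486 = 84.1782... → 84.18.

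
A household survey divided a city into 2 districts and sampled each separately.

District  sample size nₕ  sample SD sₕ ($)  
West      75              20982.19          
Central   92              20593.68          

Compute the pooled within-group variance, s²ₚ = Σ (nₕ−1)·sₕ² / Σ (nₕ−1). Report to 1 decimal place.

West: (75−1)·20982.19² = 74·440252297.1961 = 32578669992.5114
Central: (92−1)·20593.68² = 91·424099655.9424 = 38593068690.7584
Numerator = 71171738683.2698; denominator = Σ(nₕ−1) = 165.
s²ₚ = 71171738683.2698/165 = 431343870.808... → 431343870.8.

431343870.8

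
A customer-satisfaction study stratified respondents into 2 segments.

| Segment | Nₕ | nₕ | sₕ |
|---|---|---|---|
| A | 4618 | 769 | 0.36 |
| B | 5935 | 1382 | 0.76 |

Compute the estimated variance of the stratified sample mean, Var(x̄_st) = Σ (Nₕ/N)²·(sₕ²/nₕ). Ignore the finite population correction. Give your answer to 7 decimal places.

0.0001645

N = 10553. Term for each stratum: Wₕ²sₕ²/nₕ.
Var(x̄_st) = 0.0000322727 + 0.0001321931 = 0.0001644657 → 0.0001645.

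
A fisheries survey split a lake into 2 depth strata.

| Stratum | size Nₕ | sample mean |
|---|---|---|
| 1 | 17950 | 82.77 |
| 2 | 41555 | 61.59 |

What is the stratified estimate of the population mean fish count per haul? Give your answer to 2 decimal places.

N = 17950 + 41555 = 59505.
The stratified mean weights each stratum mean by its population share Nₕ/N.
Σ Nₕx̄ₕ = 17950·82.77 + 41555·61.59 = 1485721.5 + 2559372.45 = 4045093.95.
Divide by N: 4045093.95 / 59505 = 67.9791... → 67.98.

67.98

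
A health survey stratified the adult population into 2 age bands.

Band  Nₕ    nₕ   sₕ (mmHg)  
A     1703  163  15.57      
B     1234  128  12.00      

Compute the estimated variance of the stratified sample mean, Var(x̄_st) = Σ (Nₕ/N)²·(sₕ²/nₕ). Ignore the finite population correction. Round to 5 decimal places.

0.69865

N = 2937; Wₕ = Nₕ/N.
band A: (1703/2937)²·15.57²/163 = 0.50004723
band B: (1234/2937)²·12.00²/128 = 0.19859804
Sum = 0.69864526 → 0.69865.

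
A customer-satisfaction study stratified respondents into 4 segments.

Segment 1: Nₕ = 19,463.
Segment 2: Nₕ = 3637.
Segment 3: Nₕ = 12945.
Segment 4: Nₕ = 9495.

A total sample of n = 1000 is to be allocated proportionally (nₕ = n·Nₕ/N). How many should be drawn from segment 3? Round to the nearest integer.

N = 19463 + 3637 + 12945 + 9495 = 45540.
n_3 = 1000·12945/45540 = 284.256... → 284.

284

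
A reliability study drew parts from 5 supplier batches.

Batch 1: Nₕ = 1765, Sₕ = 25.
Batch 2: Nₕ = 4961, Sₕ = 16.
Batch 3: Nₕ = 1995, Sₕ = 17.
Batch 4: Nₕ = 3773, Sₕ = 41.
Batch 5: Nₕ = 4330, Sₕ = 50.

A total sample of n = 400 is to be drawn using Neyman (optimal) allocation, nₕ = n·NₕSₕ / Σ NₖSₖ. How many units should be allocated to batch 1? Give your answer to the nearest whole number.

Σ NₕSₕ = 1765·25 + 4961·16 + 1995·17 + 3773·41 + 4330·50 = 528609.
Share for 1: 44125/528609 = 0.08347.
n_1 = 400 × 0.08347 = 33.390... → 33.

33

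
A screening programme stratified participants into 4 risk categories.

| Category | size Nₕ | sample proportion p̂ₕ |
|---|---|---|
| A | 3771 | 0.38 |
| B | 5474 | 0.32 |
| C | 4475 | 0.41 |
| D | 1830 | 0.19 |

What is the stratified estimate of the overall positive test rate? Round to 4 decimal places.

0.3452

N = 3771 + 5474 + 4475 + 1830 = 15550.
Overall proportion = Σ (Nₕ/N)·p̂ₕ.
Σ Nₕp̂ₕ = 1432.98 + 1751.68 + 1834.75 + 347.7 = 5367.11.
5367.11 / 15550 = 0.345152... → 0.3452.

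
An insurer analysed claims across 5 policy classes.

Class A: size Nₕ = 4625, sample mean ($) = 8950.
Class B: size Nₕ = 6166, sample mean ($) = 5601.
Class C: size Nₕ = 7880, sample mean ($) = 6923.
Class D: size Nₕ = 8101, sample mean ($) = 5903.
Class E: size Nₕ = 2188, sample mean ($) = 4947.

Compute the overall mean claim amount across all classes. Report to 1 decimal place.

N = 28960; weights Wₕ = Nₕ/N = (0.1597, 0.2129, 0.2721, 0.2797, 0.0756).
x̄_st = Σ Wₕ·x̄ₕ = 0.1597·8950 + 0.2129·5601 + 0.2721·6923 + 0.2797·5903 + 0.0756·4947 ≈ 6530.628...
→ 6530.6.

6530.6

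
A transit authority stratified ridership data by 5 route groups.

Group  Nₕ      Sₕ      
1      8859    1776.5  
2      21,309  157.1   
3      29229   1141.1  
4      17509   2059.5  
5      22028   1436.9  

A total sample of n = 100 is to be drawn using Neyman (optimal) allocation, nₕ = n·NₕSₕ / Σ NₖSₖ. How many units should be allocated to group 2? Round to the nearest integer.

3

1: NₕSₕ = 8859·1776.5 = 15738013.5
2: NₕSₕ = 21309·157.1 = 3347643.9
3: NₕSₕ = 29229·1141.1 = 33353211.9
4: NₕSₕ = 17509·2059.5 = 36059785.5
5: NₕSₕ = 22028·1436.9 = 31652033.2
Σ NₕSₕ = 120150688.
n_2 = 100·3347643.9/120150688 = 2.786... → 3.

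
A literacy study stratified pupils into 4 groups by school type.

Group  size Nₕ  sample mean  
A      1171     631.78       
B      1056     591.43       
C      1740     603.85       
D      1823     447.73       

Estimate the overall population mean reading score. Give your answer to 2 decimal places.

x̄_st = (Σ Nₕx̄ₕ) / (Σ Nₕ) = (1171·631.78 + 1056·591.43 + 1740·603.85 + 1823·447.73) / 5790
= 3231275.25 / 5790 = 558.0786... → 558.08.

558.08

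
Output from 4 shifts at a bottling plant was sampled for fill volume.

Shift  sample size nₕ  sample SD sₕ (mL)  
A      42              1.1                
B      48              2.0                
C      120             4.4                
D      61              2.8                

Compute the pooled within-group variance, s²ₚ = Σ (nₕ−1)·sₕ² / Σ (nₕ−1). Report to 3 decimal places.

11.280

Degrees of freedom: 41 + 47 + 119 + 60 = 267.
Σ(nₕ−1)sₕ² = 41·1.21 + 47·4 + 119·19.36 + 60·7.84 = 3011.85.
s²ₚ = 3011.85 / 267 = 11.28034... → 11.280.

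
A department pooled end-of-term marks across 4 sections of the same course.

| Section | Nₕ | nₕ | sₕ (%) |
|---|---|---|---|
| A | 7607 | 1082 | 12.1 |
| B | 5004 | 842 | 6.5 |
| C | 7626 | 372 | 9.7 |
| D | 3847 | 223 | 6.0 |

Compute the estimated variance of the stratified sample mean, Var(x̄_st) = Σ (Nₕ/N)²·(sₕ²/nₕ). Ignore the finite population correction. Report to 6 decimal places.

N = 24084. Term for each stratum: Wₕ²sₕ²/nₕ.
Var(x̄_st) = 0.013499357 + 0.002166167 + 0.025359279 + 0.004118933 = 0.045143736 → 0.045144.

0.045144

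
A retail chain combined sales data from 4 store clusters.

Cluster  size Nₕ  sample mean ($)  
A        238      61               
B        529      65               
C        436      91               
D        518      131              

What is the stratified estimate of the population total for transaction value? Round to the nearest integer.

156437

A: 238·61 = 14518
B: 529·65 = 34385
C: 436·91 = 39676
D: 518·131 = 67858
τ̂ = Σ Nₕx̄ₕ = 156437.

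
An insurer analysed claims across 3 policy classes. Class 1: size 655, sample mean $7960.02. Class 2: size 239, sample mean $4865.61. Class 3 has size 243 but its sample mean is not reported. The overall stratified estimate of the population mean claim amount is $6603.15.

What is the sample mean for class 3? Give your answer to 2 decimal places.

Σ Nₕx̄ₕ = N·μ, so 243·x̄_3 = 1137·6603.15 − (655·7960.02 + 239·4865.61).
= 7507781.55 − 6376693.89 = 1131087.66.
x̄_3 = 1131087.66 / 243 = 4654.6817... → 4654.68.

4654.68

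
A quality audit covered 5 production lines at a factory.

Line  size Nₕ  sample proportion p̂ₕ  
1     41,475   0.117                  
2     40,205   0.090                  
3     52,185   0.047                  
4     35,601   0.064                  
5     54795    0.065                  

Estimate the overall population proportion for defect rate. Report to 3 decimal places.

N = 41475 + 40205 + 52185 + 35601 + 54795 = 224261.
Overall proportion = Σ (Nₕ/N)·p̂ₕ.
Σ Nₕp̂ₕ = 4852.575 + 3618.45 + 2452.695 + 2278.464 + 3561.675 = 16763.859.
16763.859 / 224261 = 0.07475... → 0.075.

0.075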